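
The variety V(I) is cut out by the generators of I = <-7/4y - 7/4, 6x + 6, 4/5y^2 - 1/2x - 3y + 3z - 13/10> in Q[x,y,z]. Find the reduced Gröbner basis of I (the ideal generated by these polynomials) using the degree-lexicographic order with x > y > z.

G = {x + 1, y + 1, z + 1}

f_1 = -7/4y - 7/4, LT = y.
f_2 = 6x + 6, LT = x.
f_3 = 4/5y^2 - 1/2x - 3y + 3z - 13/10, LT = y^2.

S(f_1,f_3): lcm = y^2. S = 5/8x + 19/4y - 15/4z + 13/8.
  leading term x: subtract (5/48)·f_2 from 5/8x + 19/4y - 15/4z + 13/8 → 19/4y - 15/4z + 1
  leading term y: subtract (-19/7)·f_1 from 19/4y - 15/4z + 1 → -15/4z - 15/4
  leading term z: no divisor's leading term divides it; move -15/4z to the remainder.
  leading term 1: no divisor's leading term divides it; move -15/4 to the remainder.
  remainder -15/4z - 15/4 ≠ 0; add g_4 = -15/4z - 15/4 to the basis.

The other S-polynomials (S(f_1,f_2), S(f_2,f_3), S(f_1,g_4), S(f_2,g_4), S(f_3,g_4)) all reduce to 0 modulo the current basis, so we have a Gröbner basis.
Inter-reduce: drop elements whose leading term is divisible by another's, tail-reduce, and make monic.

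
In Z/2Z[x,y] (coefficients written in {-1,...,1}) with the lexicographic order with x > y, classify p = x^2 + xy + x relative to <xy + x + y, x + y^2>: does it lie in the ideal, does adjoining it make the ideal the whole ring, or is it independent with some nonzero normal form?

x^2 + xy + x lies in I (it reduces to 0).

First compute the reduced Gröbner basis of I by Buchberger's algorithm.
f_1 = xy + x + y, LT = xy.
f_2 = x + y^2, LT = x.

S(f_1,f_2): lcm = xy. S = x + y^3 + y.
  leading term x: subtract (1)·f_2 from x + y^3 + y → y^3 + y^2 + y
  leading term y^3: no divisor's leading term divides it; move y^3 to the remainder.
  leading term y^2: no divisor's leading term divides it; move y^2 to the remainder.
  leading term y: no divisor's leading term divides it; move y to the remainder.
  remainder y^3 + y^2 + y ≠ 0; add h_3 = y^3 + y^2 + y to the basis.

S(f_1,h_3): lcm = xy^3. S = xy + y^3.
  leading term xy: subtract (1)·f_1 from xy + y^3 → x + y^3 + y
  leading term x: subtract (1)·f_2 from x + y^3 + y → y^3 + y^2 + y
  leading term y^3: subtract (1)·h_3 from y^3 + y^2 + y → 0
  remainder 0.

S(f_2,h_3): leading monomials are coprime, so the S-polynomial reduces to 0 (Buchberger's first criterion).
Every S-polynomial of the final basis reduces to 0, so we have a Gröbner basis.
Inter-reduce: drop elements whose leading term is divisible by another's, tail-reduce, and make monic.
Reduced Gröbner basis: {x + y^2, y^3 + y^2 + y}.
Label its elements g_1 = x + y^2, g_2 = y^3 + y^2 + y.

Reduce p = x^2 + xy + x modulo G:
  leading term x^2: subtract (x)·g_1 from x^2 + xy + x → xy^2 + xy + x
  leading term xy^2: subtract (y^2)·g_1 from xy^2 + xy + x → xy + x + y^4
  leading term xy: subtract (y)·g_1 from xy + x + y^4 → x + y^4 + y^3
  leading term x: subtract (1)·g_1 from x + y^4 + y^3 → y^4 + y^3 + y^2
  leading term y^4: subtract (y)·g_2 from y^4 + y^3 + y^2 → 0
  normal form = 0.
Since the normal form is 0, p ∈ I.

Ideal membership is decidable via reduction modulo a Gröbner basis.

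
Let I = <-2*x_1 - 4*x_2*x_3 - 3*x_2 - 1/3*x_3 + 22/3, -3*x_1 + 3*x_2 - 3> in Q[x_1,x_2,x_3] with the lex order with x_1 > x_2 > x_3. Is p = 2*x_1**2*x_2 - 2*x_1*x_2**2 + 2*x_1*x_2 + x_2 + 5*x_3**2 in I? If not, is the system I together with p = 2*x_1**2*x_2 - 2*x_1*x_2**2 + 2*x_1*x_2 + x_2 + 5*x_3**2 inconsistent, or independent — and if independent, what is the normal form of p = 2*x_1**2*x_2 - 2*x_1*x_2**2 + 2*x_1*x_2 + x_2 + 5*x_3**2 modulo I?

First compute the reduced Gröbner basis of I by Buchberger's algorithm.
f_1 = -2*x_1 - 4*x_2*x_3 - 3*x_2 - 1/3*x_3 + 22/3, LT = x_1.
f_2 = -3*x_1 + 3*x_2 - 3, LT = x_1.

S(f_1,f_2): lcm = x_1. S = 2*x_2*x_3 + 5/2*x_2 + 1/6*x_3 - 14/3.
  leading term x_2*x_3: no divisor's leading term divides it; move 2*x_2*x_3 to the remainder.
  leading term x_2: no divisor's leading term divides it; move 5/2*x_2 to the remainder.
  leading term x_3: no divisor's leading term divides it; move 1/6*x_3 to the remainder.
  leading term 1: no divisor's leading term divides it; move -14/3 to the remainder.
  remainder 2*x_2*x_3 + 5/2*x_2 + 1/6*x_3 - 14/3 ≠ 0; add h_3 = 2*x_2*x_3 + 5/2*x_2 + 1/6*x_3 - 14/3 to the basis.

The other S-polynomials (S(f_1,h_3), S(f_2,h_3)) all reduce to 0 modulo the current basis, so we have a Gröbner basis.
Inter-reduce: drop elements whose leading term is divisible by another's, tail-reduce, and make monic.
Reduced Gröbner basis: {x_1 - x_2 + 1, x_2*x_3 + 5/4*x_2 + 1/12*x_3 - 7/3}.
Label its elements g_1 = x_1 - x_2 + 1, g_2 = x_2*x_3 + 5/4*x_2 + 1/12*x_3 - 7/3.

Reduce p = 2*x_1**2*x_2 - 2*x_1*x_2**2 + 2*x_1*x_2 + x_2 + 5*x_3**2 modulo G:
  leading term x_1**2*x_2: subtract (2*x_1*x_2)·g_1 from 2*x_1**2*x_2 - 2*x_1*x_2**2 + 2*x_1*x_2 + x_2 + 5*x_3**2 → x_2 + 5*x_3**2
  leading term x_2: no divisor's leading term divides it; move x_2 to the remainder.
  leading term x_3**2: no divisor's leading term divides it; move 5*x_3**2 to the remainder.
  normal form = x_2 + 5*x_3**2.
The normal form is nonzero, so p ∉ I. Since p minus its normal form lies in I, I + (p) = I + (r) where r = x_2 + 5*x_3**2; decide whether this ideal is the whole ring.
Run Buchberger on G together with r (pairs among the g_i already reduce to 0 since G is a Gröbner basis):
g_1 = x_1 - x_2 + 1, LT = x_1.
g_2 = x_2*x_3 + 5/4*x_2 + 1/12*x_3 - 7/3, LT = x_2*x_3.
r = x_2 + 5*x_3**2, LT = x_2.

S(g_2,r): lcm = x_2*x_3. S = 5/4*x_2 - 5*x_3**3 + 1/12*x_3 - 7/3.
  leading term x_2: subtract (5/4)·r from 5/4*x_2 - 5*x_3**3 + 1/12*x_3 - 7/3 → -5*x_3**3 - 25/4*x_3**2 + 1/12*x_3 - 7/3
  leading term x_3**3: no divisor's leading term divides it; move -5*x_3**3 to the remainder.
  leading term x_3**2: no divisor's leading term divides it; move -25/4*x_3**2 to the remainder.
  leading term x_3: no divisor's leading term divides it; move 1/12*x_3 to the remainder.
  leading term 1: no divisor's leading term divides it; move -7/3 to the remainder.
  remainder -5*x_3**3 - 25/4*x_3**2 + 1/12*x_3 - 7/3 ≠ 0; add m_4 = -5*x_3**3 - 25/4*x_3**2 + 1/12*x_3 - 7/3 to the basis.

The other S-polynomials (S(g_1,g_2), S(g_1,r), S(g_1,m_4), S(g_2,m_4), S(r,m_4)) all reduce to 0 modulo the current basis, so we have a Gröbner basis.
Inter-reduce: drop elements whose leading term is divisible by another's, tail-reduce, and make monic.
Reduced Gröbner basis: {x_1 + 5*x_3**2 + 1, x_2 + 5*x_3**2, x_3**3 + 5/4*x_3**2 - 1/60*x_3 + 7/15}.
The reduced Gröbner basis of I + (p) is {x_1 + 5*x_3**2 + 1, x_2 + 5*x_3**2, x_3**3 + 5/4*x_3**2 - 1/60*x_3 + 7/15} ≠ {1}, a proper ideal, so the enlarged system stays consistent: p is independent of I, with normal form x_2 + 5*x_3**2.

Ideal membership is decidable via reduction modulo a Gröbner basis.

2*x_1**2*x_2 - 2*x_1*x_2**2 + 2*x_1*x_2 + x_2 + 5*x_3**2 is independent of I; its normal form modulo I is x_2 + 5*x_3**2.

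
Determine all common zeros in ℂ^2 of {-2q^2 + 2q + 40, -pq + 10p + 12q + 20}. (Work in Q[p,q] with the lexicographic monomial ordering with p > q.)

{(2, -4), (-16, 5)}

Compute a lex Gröbner basis by Buchberger's algorithm.
f_1 = -2q^2 + 2q + 40, LT = q^2.
f_2 = -pq + 10p + 12q + 20, LT = pq.

S(f_1,f_2): lcm = pq^2. S = 9pq - 20p + 12q^2 + 20q.
  leading term pq: subtract (-9)·f_2 from 9pq - 20p + 12q^2 + 20q → 70p + 12q^2 + 128q + 180
  leading term p: no divisor's leading term divides it; move 70p to the remainder.
  leading term q^2: subtract (-6)·f_1 from 12q^2 + 128q + 180 → 140q + 420
  leading term q: no divisor's leading term divides it; move 140q to the remainder.
  leading term 1: no divisor's leading term divides it; move 420 to the remainder.
  remainder 70p + 140q + 420 ≠ 0; add h_3 = 70p + 140q + 420 to the basis.

S(f_1,h_3): leading monomials are coprime, so the S-polynomial reduces to 0 (Buchberger's first criterion).
S(f_2,h_3): lcm = pq. S = -10p - 2q^2 - 18q - 20.
  leading term p: subtract (-1/7)·h_3 from -10p - 2q^2 - 18q - 20 → -2q^2 + 2q + 40
  leading term q^2: subtract (1)·f_1 from -2q^2 + 2q + 40 → 0
  remainder 0.

Every S-polynomial of the final basis reduces to 0, so we have a Gröbner basis.
Inter-reduce: drop elements whose leading term is divisible by another's, tail-reduce, and make monic.
Reduced Gröbner basis: {p + 2q + 6, q^2 - q - 20}.

Since the basis is lex-ordered, q^2 - q - 20 is univariate in q. Its roots are {-4, 5}. Back-substituting each root into the other basis elements fixes the other coordinates.
  q = -4: the earlier basis element becomes p - 2 = 0, giving p = 2 — point (2, -4).
  q = 5: the earlier basis element becomes p + 16 = 0, giving p = -16 — point (-16, 5).
Substituting each solution back into the original system confirms all equations vanish.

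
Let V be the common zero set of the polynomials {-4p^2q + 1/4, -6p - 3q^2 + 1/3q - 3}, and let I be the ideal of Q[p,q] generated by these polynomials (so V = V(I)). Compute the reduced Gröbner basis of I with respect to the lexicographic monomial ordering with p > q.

G = {p + 1/2q^2 - 1/18q + 1/2, q^5 - 2/9q^4 + 163/81q^3 - 2/9q^2 + q - 1/4}

f_1 = -4p^2q + 1/4, LT = p^2q.
f_2 = -6p - 3q^2 + 1/3q - 3, LT = p.

S(f_1,f_2): lcm = p^2q. S = -1/2pq^3 + 1/18pq^2 - 1/2pq - 1/16.
  leading term pq^3: subtract (1/12q^3)·f_2 from -1/2pq^3 + 1/18pq^2 - 1/2pq - 1/16 → 1/18pq^2 - 1/2pq + 1/4q^5 - 1/36q^4 + 1/4q^3 - 1/16
  leading term pq^2: subtract (-1/108q^2)·f_2 from 1/18pq^2 - 1/2pq + 1/4q^5 - 1/36q^4 + 1/4q^3 - 1/16 → -1/2pq + 1/4q^5 - 1/18q^4 + 41/162q^3 - 1/36q^2 - 1/16
  leading term pq: subtract (1/12q)·f_2 from -1/2pq + 1/4q^5 - 1/18q^4 + 41/162q^3 - 1/36q^2 - 1/16 → 1/4q^5 - 1/18q^4 + 163/324q^3 - 1/18q^2 + 1/4q - 1/16
  leading term q^5: no divisor's leading term divides it; move 1/4q^5 to the remainder.
  leading term q^4: no divisor's leading term divides it; move -1/18q^4 to the remainder.
  leading term q^3: no divisor's leading term divides it; move 163/324q^3 to the remainder.
  leading term q^2: no divisor's leading term divides it; move -1/18q^2 to the remainder.
  leading term q: no divisor's leading term divides it; move 1/4q to the remainder.
  leading term 1: no divisor's leading term divides it; move -1/16 to the remainder.
  remainder 1/4q^5 - 1/18q^4 + 163/324q^3 - 1/18q^2 + 1/4q - 1/16 ≠ 0; add g_3 = 1/4q^5 - 1/18q^4 + 163/324q^3 - 1/18q^2 + 1/4q - 1/16 to the basis.

The other S-polynomials (S(f_1,g_3), S(f_2,g_3)) all reduce to 0 modulo the current basis, so we have a Gröbner basis.
Inter-reduce: drop elements whose leading term is divisible by another's, tail-reduce, and make monic.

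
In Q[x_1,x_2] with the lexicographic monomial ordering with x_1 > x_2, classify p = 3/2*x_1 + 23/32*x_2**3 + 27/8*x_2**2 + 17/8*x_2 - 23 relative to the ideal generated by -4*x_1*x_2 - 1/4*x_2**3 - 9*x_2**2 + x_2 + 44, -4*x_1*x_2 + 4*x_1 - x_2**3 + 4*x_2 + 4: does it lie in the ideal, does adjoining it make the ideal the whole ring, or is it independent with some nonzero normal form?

Adjoining 3/2*x_1 + 23/32*x_2**3 + 27/8*x_2**2 + 17/8*x_2 - 23 makes the ideal the whole ring: the system is inconsistent.

First compute the reduced Gröbner basis of I by Buchberger's algorithm.
f_1 = -4*x_1*x_2 - 1/4*x_2**3 - 9*x_2**2 + x_2 + 44, LT = x_1*x_2.
f_2 = -4*x_1*x_2 + 4*x_1 - x_2**3 + 4*x_2 + 4, LT = x_1*x_2.

S(f_1,f_2): lcm = x_1*x_2. S = x_1 - 3/16*x_2**3 + 9/4*x_2**2 + 3/4*x_2 - 10.
  reduce S modulo (f_1, f_2):
  remainder x_1 - 3/16*x_2**3 + 9/4*x_2**2 + 3/4*x_2 - 10 ≠ 0; add h_3 = x_1 - 3/16*x_2**3 + 9/4*x_2**2 + 3/4*x_2 - 10 to the basis.

S(f_1,h_3): lcm = x_1*x_2. S = 3/16*x_2**4 - 35/16*x_2**3 + 3/2*x_2**2 + 39/4*x_2 - 11.
  reduce S modulo (f_1, f_2, h_3):
  remainder 3/16*x_2**4 - 35/16*x_2**3 + 3/2*x_2**2 + 39/4*x_2 - 11 ≠ 0; add h_4 = 3/16*x_2**4 - 35/16*x_2**3 + 3/2*x_2**2 + 39/4*x_2 - 11 to the basis.

The other S-polynomials (S(f_2,h_3), S(f_1,h_4), S(f_2,h_4), S(h_3,h_4)) all reduce to 0 modulo the current basis, so we have a Gröbner basis.
Inter-reduce: drop elements whose leading term is divisible by another's, tail-reduce, and make monic.
Reduced Gröbner basis: {x_1 - 3/16*x_2**3 + 9/4*x_2**2 + 3/4*x_2 - 10, x_2**4 - 35/3*x_2**3 + 8*x_2**2 + 52*x_2 - 176/3}.
Label its elements g_1 = x_1 - 3/16*x_2**3 + 9/4*x_2**2 + 3/4*x_2 - 10, g_2 = x_2**4 - 35/3*x_2**3 + 8*x_2**2 + 52*x_2 - 176/3.

Reduce p = 3/2*x_1 + 23/32*x_2**3 + 27/8*x_2**2 + 17/8*x_2 - 23 modulo G:
  leading term x_1: subtract (3/2)·g_1 from 3/2*x_1 + 23/32*x_2**3 + 27/8*x_2**2 + 17/8*x_2 - 23 → x_2**3 + x_2 - 8
  leading term x_2**3: no divisor's leading term divides it; move x_2**3 to the remainder.
  leading term x_2: no divisor's leading term divides it; move x_2 to the remainder.
  leading term 1: no divisor's leading term divides it; move -8 to the remainder.
  normal form = x_2**3 + x_2 - 8.
The normal form is nonzero, so p ∉ I. Since p minus its normal form lies in I, I + (p) = I + (r) where r = x_2**3 + x_2 - 8; decide whether this ideal is the whole ring.
Run Buchberger on G together with r (pairs among the g_i already reduce to 0 since G is a Gröbner basis):
g_1 = x_1 - 3/16*x_2**3 + 9/4*x_2**2 + 3/4*x_2 - 10, LT = x_1.
g_2 = x_2**4 - 35/3*x_2**3 + 8*x_2**2 + 52*x_2 - 176/3, LT = x_2**4.
r = x_2**3 + x_2 - 8, LT = x_2**3.

S(g_2,r): lcm = x_2**4. S = -35/3*x_2**3 + 7*x_2**2 + 60*x_2 - 176/3.
  reduce S modulo (g_1, g_2, r):
  remainder 7*x_2**2 + 215/3*x_2 - 152 ≠ 0; add m_4 = 7*x_2**2 + 215/3*x_2 - 152 to the basis.

S(g_2,m_4): lcm = x_2**4. S = -460/21*x_2**3 + 208/7*x_2**2 + 52*x_2 - 176/3.
  reduce S modulo (g_1, g_2, r, m_4):
  remainder -33856/147*x_2 + 60464/147 ≠ 0; add m_5 = -33856/147*x_2 + 60464/147 to the basis.

S(r,m_4): lcm = x_2**3. S = -215/21*x_2**2 + 159/7*x_2 - 8.
  reduce S modulo (g_1, g_2, r, m_4, m_5):
  remainder -169955/66654 ≠ 0; add m_6 = -169955/66654 to the basis.

The other S-polynomials (S(g_1,g_2), S(g_1,r), S(g_1,m_4), S(g_1,m_5), S(g_2,m_5), S(r,m_5), S(m_4,m_5), S(g_1,m_6), S(g_2,m_6), S(r,m_6), S(m_4,m_6), S(m_5,m_6)) all reduce to 0 modulo the current basis, so we have a Gröbner basis.
Inter-reduce: drop elements whose leading term is divisible by another's, tail-reduce, and make monic.
Reduced Gröbner basis: {1}.
The reduced Gröbner basis of I + (p) is {1}: the ideal is the whole ring, so the enlarged system has no common solution — adjoining p is inconsistent.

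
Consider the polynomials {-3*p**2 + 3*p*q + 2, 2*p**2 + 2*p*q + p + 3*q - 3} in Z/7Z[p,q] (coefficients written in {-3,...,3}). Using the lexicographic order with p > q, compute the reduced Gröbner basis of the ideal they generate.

f_1 = -3*p**2 + 3*p*q + 2, LT = p**2.
f_2 = 2*p**2 + 2*p*q + p + 3*q - 3, LT = p**2.

S(f_1,f_2): lcm = p**2. S = -2*p*q + 3*p + 2*q + 2.
  leading term p*q: no divisor's leading term divides it; move -2*p*q to the remainder.
  leading term p: no divisor's leading term divides it; move 3*p to the remainder.
  leading term q: no divisor's leading term divides it; move 2*q to the remainder.
  leading term 1: no divisor's leading term divides it; move 2 to the remainder.
  remainder -2*p*q + 3*p + 2*q + 2 ≠ 0; add g_3 = -2*p*q + 3*p + 2*q + 2 to the basis.

S(f_1,g_3): lcm = p**2*q. S = -2*p**2 - p*q**2 + p*q + p - 3*q.
  leading term p**2: subtract (3)·f_1 from -2*p**2 - p*q**2 + p*q + p - 3*q → -p*q**2 - p*q + p - 3*q + 1
  leading term p*q**2: subtract (-3*q)·g_3 from -p*q**2 - p*q + p - 3*q + 1 → p*q + p - q**2 + 3*q + 1
  leading term p*q: subtract (3)·g_3 from p*q + p - q**2 + 3*q + 1 → -p - q**2 - 3*q + 2
  leading term p: no divisor's leading term divides it; move -p to the remainder.
  leading term q**2: no divisor's leading term divides it; move -q**2 to the remainder.
  leading term q: no divisor's leading term divides it; move -3*q to the remainder.
  leading term 1: no divisor's leading term divides it; move 2 to the remainder.
  remainder -p - q**2 - 3*q + 2 ≠ 0; add g_4 = -p - q**2 - 3*q + 2 to the basis.

S(f_2,g_3): lcm = p**2*q. S = -2*p**2 + p*q**2 - 2*p*q + p - 2*q**2 + 2*q.
  leading term p**2: subtract (3)·f_1 from -2*p**2 + p*q**2 - 2*p*q + p - 2*q**2 + 2*q → p*q**2 + 3*p*q + p - 2*q**2 + 2*q + 1
  leading term p*q**2: subtract (3*q)·g_3 from p*q**2 + 3*p*q + p - 2*q**2 + 2*q + 1 → p*q + p - q**2 + 3*q + 1
  leading term p*q: subtract (3)·g_3 from p*q + p - q**2 + 3*q + 1 → -p - q**2 - 3*q + 2
  leading term p: subtract (1)·g_4 from -p - q**2 - 3*q + 2 → 0
  remainder 0.

S(f_1,g_4): lcm = p**2. S = -p*q**2 + 3*p*q + 2*p - 3.
  leading term p*q**2: subtract (-3*q)·g_3 from -p*q**2 + 3*p*q + 2*p - 3 → -2*p*q + 2*p - q**2 - q - 3
  leading term p*q: subtract (1)·g_3 from -2*p*q + 2*p - q**2 - q - 3 → -p - q**2 - 3*q + 2
  leading term p: subtract (1)·g_4 from -p - q**2 - 3*q + 2 → 0
  remainder 0.

S(f_2,g_4): lcm = p**2. S = -p*q**2 - 2*p*q - p - 2*q + 2.
  leading term p*q**2: subtract (-3*q)·g_3 from -p*q**2 - 2*p*q - p - 2*q + 2 → -p - q**2 - 3*q + 2
  leading term p: subtract (1)·g_4 from -p - q**2 - 3*q + 2 → 0
  remainder 0.

S(g_3,g_4): lcm = p*q. S = 2*p - q**3 - 3*q**2 + q - 1.
  leading term p: subtract (-2)·g_4 from 2*p - q**3 - 3*q**2 + q - 1 → -q**3 + 2*q**2 + 2*q + 3
  leading term q**3: no divisor's leading term divides it; move -q**3 to the remainder.
  leading term q**2: no divisor's leading term divides it; move 2*q**2 to the remainder.
  leading term q: no divisor's leading term divides it; move 2*q to the remainder.
  leading term 1: no divisor's leading term divides it; move 3 to the remainder.
  remainder -q**3 + 2*q**2 + 2*q + 3 ≠ 0; add g_5 = -q**3 + 2*q**2 + 2*q + 3 to the basis.

S(f_1,g_5): leading monomials are coprime, so the S-polynomial reduces to 0 (Buchberger's first criterion).
S(f_2,g_5): leading monomials are coprime, so the S-polynomial reduces to 0 (Buchberger's first criterion).
S(g_3,g_5): lcm = p*q**3. S = -3*p*q**2 + 2*p*q + 3*p - q**3 - q**2.
  leading term p*q**2: subtract (-2*q)·g_3 from -3*p*q**2 + 2*p*q + 3*p - q**3 - q**2 → p*q + 3*p - q**3 + 3*q**2 - 3*q
  leading term p*q: subtract (3)·g_3 from p*q + 3*p - q**3 + 3*q**2 - 3*q → p - q**3 + 3*q**2 - 2*q + 1
  leading term p: subtract (-1)·g_4 from p - q**3 + 3*q**2 - 2*q + 1 → -q**3 + 2*q**2 + 2*q + 3
  leading term q**3: subtract (1)·g_5 from -q**3 + 2*q**2 + 2*q + 3 → 0
  remainder 0.

S(g_4,g_5): leading monomials are coprime, so the S-polynomial reduces to 0 (Buchberger's first criterion).
Every S-polynomial of the final basis reduces to 0, so we have a Gröbner basis.
Inter-reduce: drop elements whose leading term is divisible by another's, tail-reduce, and make monic.

G = {p + q**2 + 3*q - 2, q**3 - 2*q**2 - 2*q - 3}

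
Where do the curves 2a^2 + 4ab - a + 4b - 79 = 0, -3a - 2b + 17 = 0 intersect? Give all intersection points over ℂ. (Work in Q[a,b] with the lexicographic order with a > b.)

{(15/4, 23/8), (3, 4)}

Compute a lex Gröbner basis by Buchberger's algorithm.
f_1 = 2a^2 + 4ab - a + 4b - 79, LT = a^2.
f_2 = -3a - 2b + 17, LT = a.

S(f_1,f_2): lcm = a^2. S = 4/3ab + 31/6a + 2b - 79/2.
  reduce S modulo (f_1, f_2):
  remainder -8/9b^2 + 55/9b - 92/9 ≠ 0; add h_3 = -8/9b^2 + 55/9b - 92/9 to the basis.

The other S-polynomials (S(f_1,h_3), S(f_2,h_3)) all reduce to 0 modulo the current basis, so we have a Gröbner basis.
Inter-reduce: drop elements whose leading term is divisible by another's, tail-reduce, and make monic.
Reduced Gröbner basis: {a + 2/3b - 17/3, b^2 - 55/8b + 23/2}.

From the last basis element, b^2 - 55/8b + 23/2 = 0, so b takes values in {23/8, 4}. Each choice, substituted upward through the basis, yields the corresponding point(s) of the solution set.
  b = 23/8: the earlier basis element becomes a - 15/4 = 0, giving a = 15/4 — point (15/4, 23/8).
  b = 4: the earlier basis element becomes a - 3 = 0, giving a = 3 — point (3, 4).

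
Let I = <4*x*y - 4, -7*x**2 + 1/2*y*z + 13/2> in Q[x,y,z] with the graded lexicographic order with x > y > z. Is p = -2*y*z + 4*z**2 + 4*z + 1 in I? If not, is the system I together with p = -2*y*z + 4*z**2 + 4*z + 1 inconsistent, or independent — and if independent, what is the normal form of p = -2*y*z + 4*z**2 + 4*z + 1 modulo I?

First compute the reduced Gröbner basis of I by Buchberger's algorithm.
f_1 = 4*x*y - 4, LT = x*y.
f_2 = -7*x**2 + 1/2*y*z + 13/2, LT = x**2.

S(f_1,f_2): lcm = x**2*y. S = 1/14*y**2*z - x + 13/14*y.
  reduce S modulo (f_1, f_2):
  remainder 1/14*y**2*z - x + 13/14*y ≠ 0; add h_3 = 1/14*y**2*z - x + 13/14*y to the basis.

The other S-polynomials (S(f_1,h_3), S(f_2,h_3)) all reduce to 0 modulo the current basis, so we have a Gröbner basis.
Inter-reduce: drop elements whose leading term is divisible by another's, tail-reduce, and make monic.
Reduced Gröbner basis: {y**2*z - 14*x + 13*y, x**2 - 1/14*y*z - 13/14, x*y - 1}.
Label its elements g_1 = y**2*z - 14*x + 13*y, g_2 = x**2 - 1/14*y*z - 13/14, g_3 = x*y - 1.

Reduce p = -2*y*z + 4*z**2 + 4*z + 1 modulo G:
  leading term y*z: no divisor's leading term divides it; move -2*y*z to the remainder.
  leading term z**2: no divisor's leading term divides it; move 4*z**2 to the remainder.
  leading term z: no divisor's leading term divides it; move 4*z to the remainder.
  leading term 1: no divisor's leading term divides it; move 1 to the remainder.
  normal form = -2*y*z + 4*z**2 + 4*z + 1.
The normal form is nonzero, so p ∉ I. Since p minus its normal form lies in I, I + (p) = I + (r) where r = -2*y*z + 4*z**2 + 4*z + 1; decide whether this ideal is the whole ring.
Run Buchberger on G together with r (pairs among the g_i already reduce to 0 since G is a Gröbner basis):
g_1 = y**2*z - 14*x + 13*y, LT = y**2*z.
g_2 = x**2 - 1/14*y*z - 13/14, LT = x**2.
g_3 = x*y - 1, LT = x*y.
r = -2*y*z + 4*z**2 + 4*z + 1, LT = y*z.

S(g_1,r): lcm = y**2*z. S = 2*y*z**2 + 2*y*z - 14*x + 27/2*y.
  reduce S modulo (g_1, g_2, g_3, r):
  remainder 4*z**3 + 8*z**2 - 14*x + 27/2*y + 5*z + 1 ≠ 0; add m_5 = 4*z**3 + 8*z**2 - 14*x + 27/2*y + 5*z + 1 to the basis.

S(g_3,r): lcm = x*y*z. S = 2*x*z**2 + 2*x*z + 1/2*x - z.
  reduce S modulo (g_1, g_2, g_3, r, m_5):
  remainder 2*x*z**2 + 2*x*z + 1/2*x - z ≠ 0; add m_6 = 2*x*z**2 + 2*x*z + 1/2*x - z to the basis.

S(g_1,m_5): lcm = y**2*z**3. S = -2*y**2*z**2 + 7/2*x*y**2 - 14*x*z**2 - 27/8*y**3 - 5/4*y**2*z + 13*y*z**2 - 1/4*y**2.
  reduce S modulo (g_1, g_2, g_3, r, m_5, m_6):
  remainder -27/8*y**3 - 14*x*z - 1/4*y**2 + 26*z**2 + 77*x - 68*y + 19*z + 13/2 ≠ 0; add m_7 = -27/8*y**3 - 14*x*z - 1/4*y**2 + 26*z**2 + 77*x - 68*y + 19*z + 13/2 to the basis.

S(r,m_5): lcm = y*z**3. S = -2*z**4 - 2*y*z**2 - 2*z**3 + 7/2*x*y - 27/8*y**2 - 5/4*y*z - 1/2*z**2 - 1/4*y.
  reduce S modulo (g_1, g_2, g_3, r, m_5, m_6, m_7):
  remainder -7*x*z - 27/8*y**2 + 13*z**2 - 7*x + 13/2*y + 13*z + 27/4 ≠ 0; add m_8 = -7*x*z - 27/8*y**2 + 13*z**2 - 7*x + 13/2*y + 13*z + 27/4 to the basis.

The other S-polynomials (S(g_1,g_2), S(g_1,g_3), S(g_2,g_3), S(g_2,r), S(g_2,m_5), S(g_3,m_5), S(g_1,m_6), S(g_2,m_6), S(g_3,m_6), S(r,m_6), S(m_5,m_6), S(g_1,m_7), S(g_2,m_7), S(g_3,m_7), S(r,m_7), S(m_5,m_7), S(m_6,m_7), S(g_1,m_8), S(g_2,m_8), S(g_3,m_8), S(r,m_8), S(m_5,m_8), S(m_6,m_8), S(m_7,m_8)) all reduce to 0 modulo the current basis, so we have a Gröbner basis.
Inter-reduce: drop elements whose leading term is divisible by another's, tail-reduce, and make monic.
Reduced Gröbner basis: {y**3 - 52/27*y**2 - 728/27*x + 24*y + 56/27*z + 56/27, z**3 + 2*z**2 - 7/2*x + 27/8*y + 5/4*z + 1/4, x**2 - 1/7*z**2 - 1/7*z - 27/28, x*y - 1, x*z + 27/56*y**2 - 13/7*z**2 + x - 13/14*y - 13/7*z - 27/28, y*z - 2*z**2 - 2*z - 1/2}.
The reduced Gröbner basis of I + (p) is {y**3 - 52/27*y**2 - 728/27*x + 24*y + 56/27*z + 56/27, z**3 + 2*z**2 - 7/2*x + 27/8*y + 5/4*z + 1/4, x**2 - 1/7*z**2 - 1/7*z - 27/28, x*y - 1, x*z + 27/56*y**2 - 13/7*z**2 + x - 13/14*y - 13/7*z - 27/28, y*z - 2*z**2 - 2*z - 1/2} ≠ {1}, a proper ideal, so the enlarged system stays consistent: p is independent of I, with normal form -2*y*z + 4*z**2 + 4*z + 1.

-2*y*z + 4*z**2 + 4*z + 1 is independent of I; its normal form modulo I is -2*y*z + 4*z**2 + 4*z + 1.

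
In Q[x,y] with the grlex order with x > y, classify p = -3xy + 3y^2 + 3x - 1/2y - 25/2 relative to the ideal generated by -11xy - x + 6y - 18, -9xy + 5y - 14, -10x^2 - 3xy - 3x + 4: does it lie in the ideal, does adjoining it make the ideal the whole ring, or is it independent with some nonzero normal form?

Adjoining -3xy + 3y^2 + 3x - 1/2y - 25/2 makes the ideal the whole ring: the system is inconsistent.

First compute the reduced Gröbner basis of I by Buchberger's algorithm.
f_1 = -11xy - x + 6y - 18, LT = xy.
f_2 = -9xy + 5y - 14, LT = xy.
f_3 = -10x^2 - 3xy - 3x + 4, LT = x^2.

S(f_1,f_2): lcm = xy. S = 1/11x + 1/99y + 8/99.
  reduce S modulo (f_1, f_2, f_3):
  remainder 1/11x + 1/99y + 8/99 ≠ 0; add h_4 = 1/11x + 1/99y + 8/99 to the basis.

S(f_1,f_3): lcm = x^2y. S = -3/10xy^2 + 1/11x^2 - 93/110xy + 18/11x + 2/5y.
  reduce S modulo (f_1, f_2, f_3, h_4):
  remainder -9/55y^2 + 8/33y - 13/165 ≠ 0; add h_5 = -9/55y^2 + 8/33y - 13/165 to the basis.

S(f_2,f_3): lcm = x^2y. S = -3/10xy^2 - 77/90xy + 14/9x + 2/5y.
  reduce S modulo (f_1, f_2, f_3, h_4, h_5):
  remainder 23/1485y - 23/1485 ≠ 0; add h_6 = 23/1485y - 23/1485 to the basis.

The other S-polynomials (S(f_1,h_4), S(f_2,h_4), S(f_3,h_4), S(f_1,h_5), S(f_2,h_5), S(f_3,h_5), S(h_4,h_5), S(f_1,h_6), S(f_2,h_6), S(f_3,h_6), S(h_4,h_6), S(h_5,h_6)) all reduce to 0 modulo the current basis, so we have a Gröbner basis.
Inter-reduce: drop elements whose leading term is divisible by another's, tail-reduce, and make monic.
Reduced Gröbner basis: {x + 1, y - 1}.
Label its elements g_1 = x + 1, g_2 = y - 1.

Reduce p = -3xy + 3y^2 + 3x - 1/2y - 25/2 modulo G:
  leading term xy: subtract (-3y)·g_1 from -3xy + 3y^2 + 3x - 1/2y - 25/2 → 3y^2 + 3x + 5/2y - 25/2
  leading term y^2: subtract (3y)·g_2 from 3y^2 + 3x + 5/2y - 25/2 → 3x + 11/2y - 25/2
  leading term x: subtract (3)·g_1 from 3x + 11/2y - 25/2 → 11/2y - 31/2
  leading term y: subtract (11/2)·g_2 from 11/2y - 31/2 → -10
  leading term 1: no divisor's leading term divides it; move -10 to the remainder.
  normal form = -10.
The normal form is nonzero, so p ∉ I. Since p minus its normal form lies in I, I + (p) = I + (r) where r = -10; decide whether this ideal is the whole ring.
Here r = -10 is a nonzero constant, hence a unit: 1 ∈ I + (p), the Gröbner basis of I + (p) is {1}, and the enlarged system has no common solution — adjoining p is inconsistent.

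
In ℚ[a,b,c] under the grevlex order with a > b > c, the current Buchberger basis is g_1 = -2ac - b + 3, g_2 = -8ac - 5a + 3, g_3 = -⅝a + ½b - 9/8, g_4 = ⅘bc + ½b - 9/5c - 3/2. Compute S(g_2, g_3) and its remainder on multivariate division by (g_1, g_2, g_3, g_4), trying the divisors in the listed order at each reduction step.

lcm(LM(g_2), LM(g_3)) = ac.
S = (lcm/LT(g_2))·g_2 − (lcm/LT(g_3))·g_3 = ⅘bc + ⅝a - 9/5c - ⅜.
Reduce S modulo (g_1, g_2, g_3, g_4) in that order:
  leading term bc: subtract (1)·g_4 from ⅘bc + ⅝a - 9/5c - ⅜ → ⅝a - ½b + 9/8
  leading term a: subtract (-1)·g_3 from ⅝a - ½b + 9/8 → 0
The remainder is 0, so this S-polynomial contributes no new basis element.

S(g_2, g_3) = ⅘bc + ⅝a - 9/5c - ⅜; remainder on division = 0.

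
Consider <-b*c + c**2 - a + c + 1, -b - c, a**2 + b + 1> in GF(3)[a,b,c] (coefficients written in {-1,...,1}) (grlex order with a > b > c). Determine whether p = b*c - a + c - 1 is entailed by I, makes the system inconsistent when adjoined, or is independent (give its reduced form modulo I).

First compute the reduced Gröbner basis of I by Buchberger's algorithm.
f_1 = -b*c + c**2 - a + c + 1, LT = b*c.
f_2 = -b - c, LT = b.
f_3 = a**2 + b + 1, LT = a**2.

S(f_1,f_2): lcm = b*c. S = c**2 + a - c - 1.
  reduce S modulo (f_1, f_2, f_3):
  remainder c**2 + a - c - 1 ≠ 0; add h_4 = c**2 + a - c - 1 to the basis.

The other S-polynomials (S(f_1,f_3), S(f_2,f_3), S(f_1,h_4), S(f_2,h_4), S(f_3,h_4)) all reduce to 0 modulo the current basis, so we have a Gröbner basis.
Inter-reduce: drop elements whose leading term is divisible by another's, tail-reduce, and make monic.
Reduced Gröbner basis: {a**2 - c + 1, c**2 + a - c - 1, b + c}.
Label its elements g_1 = a**2 - c + 1, g_2 = c**2 + a - c - 1, g_3 = b + c.

Reduce p = b*c - a + c - 1 modulo G:
  leading term b*c: subtract (c)·g_3 from b*c - a + c - 1 → -c**2 - a + c - 1
  leading term c**2: subtract (-1)·g_2 from -c**2 - a + c - 1 → 1
  leading term 1: no divisor's leading term divides it; move 1 to the remainder.
  normal form = 1.
The normal form is nonzero, so p ∉ I. Since p minus its normal form lies in I, I + (p) = I + (r) where r = 1; decide whether this ideal is the whole ring.
Here r = 1 is a nonzero constant, hence a unit: 1 ∈ I + (p), the Gröbner basis of I + (p) is {1}, and the enlarged system has no common solution — adjoining p is inconsistent.

Ideal membership is decidable via reduction modulo a Gröbner basis.

Adjoining b*c - a + c - 1 makes the ideal the whole ring: the system is inconsistent.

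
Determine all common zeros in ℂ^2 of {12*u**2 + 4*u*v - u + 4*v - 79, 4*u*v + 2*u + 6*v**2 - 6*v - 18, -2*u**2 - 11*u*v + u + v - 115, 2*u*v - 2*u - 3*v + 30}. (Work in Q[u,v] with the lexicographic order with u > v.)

Compute a lex Gröbner basis by Buchberger's algorithm.
f_1 = 12*u**2 + 4*u*v - u + 4*v - 79, LT = u**2.
f_2 = 4*u*v + 2*u + 6*v**2 - 6*v - 18, LT = u*v.
f_3 = -2*u**2 - 11*u*v + u + v - 115, LT = u**2.
f_4 = 2*u*v - 2*u - 3*v + 30, LT = u*v.

S(f_1,f_2): lcm = u**2*v. S = -1/2*u**2 - 7/6*u*v**2 + 17/12*u*v + 9/2*u + 1/3*v**2 - 79/12*v.
  leading term u**2: subtract (-1/24)·f_1 from -1/2*u**2 - 7/6*u*v**2 + 17/12*u*v + 9/2*u + 1/3*v**2 - 79/12*v → -7/6*u*v**2 + 19/12*u*v + 107/24*u + 1/3*v**2 - 77/12*v - 79/24
  leading term u*v**2: subtract (-7/24*v)·f_2 from -7/6*u*v**2 + 19/12*u*v + 107/24*u + 1/3*v**2 - 77/12*v - 79/24 → 13/6*u*v + 107/24*u + 7/4*v**3 - 17/12*v**2 - 35/3*v - 79/24
  leading term u*v: subtract (13/24)·f_2 from 13/6*u*v + 107/24*u + 7/4*v**3 - 17/12*v**2 - 35/3*v - 79/24 → 27/8*u + 7/4*v**3 - 14/3*v**2 - 101/12*v + 155/24
  leading term u: no divisor's leading term divides it; move 27/8*u to the remainder.
  leading term v**3: no divisor's leading term divides it; move 7/4*v**3 to the remainder.
  leading term v**2: no divisor's leading term divides it; move -14/3*v**2 to the remainder.
  leading term v: no divisor's leading term divides it; move -101/12*v to the remainder.
  leading term 1: no divisor's leading term divides it; move 155/24 to the remainder.
  remainder 27/8*u + 7/4*v**3 - 14/3*v**2 - 101/12*v + 155/24 ≠ 0; add h_5 = 27/8*u + 7/4*v**3 - 14/3*v**2 - 101/12*v + 155/24 to the basis.

S(f_1,f_3): lcm = u**2. S = -31/6*u*v + 5/12*u + 5/6*v - 769/12.
  leading term u*v: subtract (-31/24)·f_2 from -31/6*u*v + 5/12*u + 5/6*v - 769/12 → 3*u + 31/4*v**2 - 83/12*v - 262/3
  leading term u: subtract (8/9)·h_5 from 3*u + 31/4*v**2 - 83/12*v - 262/3 → -14/9*v**3 + 1285/108*v**2 + 61/108*v - 2513/27
  leading term v**3: no divisor's leading term divides it; move -14/9*v**3 to the remainder.
  leading term v**2: no divisor's leading term divides it; move 1285/108*v**2 to the remainder.
  leading term v: no divisor's leading term divides it; move 61/108*v to the remainder.
  leading term 1: no divisor's leading term divides it; move -2513/27 to the remainder.
  remainder -14/9*v**3 + 1285/108*v**2 + 61/108*v - 2513/27 ≠ 0; add h_6 = -14/9*v**3 + 1285/108*v**2 + 61/108*v - 2513/27 to the basis.

S(f_1,f_4): lcm = u**2*v. S = u**2 + 1/3*u*v**2 + 17/12*u*v - 15*u + 1/3*v**2 - 79/12*v.
  leading term u**2: subtract (1/12)·f_1 from u**2 + 1/3*u*v**2 + 17/12*u*v - 15*u + 1/3*v**2 - 79/12*v → 1/3*u*v**2 + 13/12*u*v - 179/12*u + 1/3*v**2 - 83/12*v + 79/12
  leading term u*v**2: subtract (1/12*v)·f_2 from 1/3*u*v**2 + 13/12*u*v - 179/12*u + 1/3*v**2 - 83/12*v + 79/12 → 11/12*u*v - 179/12*u - 1/2*v**3 + 5/6*v**2 - 65/12*v + 79/12
  leading term u*v: subtract (11/48)·f_2 from 11/12*u*v - 179/12*u - 1/2*v**3 + 5/6*v**2 - 65/12*v + 79/12 → -123/8*u - 1/2*v**3 - 13/24*v**2 - 97/24*v + 257/24
  leading term u: subtract (-41/9)·h_5 from -123/8*u - 1/2*v**3 - 13/24*v**2 - 97/24*v + 257/24 → 269/36*v**3 - 4709/216*v**2 - 9155/216*v + 2167/54
  leading term v**3: subtract (-269/56)·h_6 from 269/36*v**3 - 4709/216*v**2 - 9155/216*v + 2167/54 → 7919/224*v**2 - 26659/672*v - 9767/24
  leading term v**2: no divisor's leading term divides it; move 7919/224*v**2 to the remainder.
  leading term v: no divisor's leading term divides it; move -26659/672*v to the remainder.
  leading term 1: no divisor's leading term divides it; move -9767/24 to the remainder.
  remainder 7919/224*v**2 - 26659/672*v - 9767/24 ≠ 0; add h_7 = 7919/224*v**2 - 26659/672*v - 9767/24 to the basis.

S(f_2,f_3): lcm = u**2*v. S = 1/2*u**2 - 4*u*v**2 - u*v - 9/2*u + 1/2*v**2 - 115/2*v.
  leading term u**2: subtract (1/24)·f_1 from 1/2*u**2 - 4*u*v**2 - u*v - 9/2*u + 1/2*v**2 - 115/2*v → -4*u*v**2 - 7/6*u*v - 107/24*u + 1/2*v**2 - 173/3*v + 79/24
  leading term u*v**2: subtract (-v)·f_2 from -4*u*v**2 - 7/6*u*v - 107/24*u + 1/2*v**2 - 173/3*v + 79/24 → 5/6*u*v - 107/24*u + 6*v**3 - 11/2*v**2 - 227/3*v + 79/24
  leading term u*v: subtract (5/24)·f_2 from 5/6*u*v - 107/24*u + 6*v**3 - 11/2*v**2 - 227/3*v + 79/24 → -39/8*u + 6*v**3 - 27/4*v**2 - 893/12*v + 169/24
  leading term u: subtract (-13/9)·h_5 from -39/8*u + 6*v**3 - 27/4*v**2 - 893/12*v + 169/24 → 307/36*v**3 - 1457/108*v**2 - 4675/54*v + 442/27
  leading term v**3: subtract (-307/56)·h_6 from 307/36*v**3 - 1457/108*v**2 - 4675/54*v + 442/27 → 11589/224*v**2 - 18699/224*v - 3951/8
  leading term v**2: subtract (11589/7919)·h_7 from 11589/224*v**2 - 18699/224*v - 3951/8 → -201311/7919*v + 805244/7919
  leading term v: no divisor's leading term divides it; move -201311/7919*v to the remainder.
  leading term 1: no divisor's leading term divides it; move 805244/7919 to the remainder.
  remainder -201311/7919*v + 805244/7919 ≠ 0; add h_8 = -201311/7919*v + 805244/7919 to the basis.

The other S-polynomials (S(f_2,f_4), S(f_3,f_4), S(f_1,h_5), S(f_2,h_5), S(f_3,h_5), S(f_4,h_5), S(f_1,h_6), S(f_2,h_6), S(f_3,h_6), S(f_4,h_6), S(h_5,h_6), S(f_1,h_7), S(f_2,h_7), S(f_3,h_7), S(f_4,h_7), S(h_5,h_7), S(h_6,h_7), S(f_1,h_8), S(f_2,h_8), S(f_3,h_8), S(f_4,h_8), S(h_5,h_8), S(h_6,h_8), S(h_7,h_8)) all reduce to 0 modulo the current basis, so we have a Gröbner basis.
Inter-reduce: drop elements whose leading term is divisible by another's, tail-reduce, and make monic.
Reduced Gröbner basis: {u + 3, v - 4}.

Since the basis is lex-ordered, v - 4 is univariate in v. Its roots are {4}. Back-substituting each root into the other basis elements fixes the other coordinates.
  v = 4: the earlier basis element becomes u + 3 = 0, giving u = -3 — point (-3, 4).
Each listed point satisfies every original equation (direct substitution).

{(-3, 4)}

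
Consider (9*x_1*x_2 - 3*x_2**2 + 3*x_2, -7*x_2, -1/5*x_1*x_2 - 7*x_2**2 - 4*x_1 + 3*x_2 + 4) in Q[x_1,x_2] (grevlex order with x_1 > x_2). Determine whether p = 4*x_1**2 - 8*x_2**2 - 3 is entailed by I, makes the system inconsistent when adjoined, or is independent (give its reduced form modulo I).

First compute the reduced Gröbner basis of I by Buchberger's algorithm.
f_1 = 9*x_1*x_2 - 3*x_2**2 + 3*x_2, LT = x_1*x_2.
f_2 = -7*x_2, LT = x_2.
f_3 = -1/5*x_1*x_2 - 7*x_2**2 - 4*x_1 + 3*x_2 + 4, LT = x_1*x_2.

S(f_1,f_3): lcm = x_1*x_2. S = -106/3*x_2**2 - 20*x_1 + 46/3*x_2 + 20.
  reduce S modulo (f_1, f_2, f_3):
  remainder -20*x_1 + 20 ≠ 0; add h_4 = -20*x_1 + 20 to the basis.

The other S-polynomials (S(f_1,f_2), S(f_2,f_3), S(f_1,h_4), S(f_2,h_4), S(f_3,h_4)) all reduce to 0 modulo the current basis, so we have a Gröbner basis.
Inter-reduce: drop elements whose leading term is divisible by another's, tail-reduce, and make monic.
Reduced Gröbner basis: {x_1 - 1, x_2}.
Label its elements g_1 = x_1 - 1, g_2 = x_2.

Reduce p = 4*x_1**2 - 8*x_2**2 - 3 modulo G:
  leading term x_1**2: subtract (4*x_1)·g_1 from 4*x_1**2 - 8*x_2**2 - 3 → -8*x_2**2 + 4*x_1 - 3
  leading term x_2**2: subtract (-8*x_2)·g_2 from -8*x_2**2 + 4*x_1 - 3 → 4*x_1 - 3
  leading term x_1: subtract (4)·g_1 from 4*x_1 - 3 → 1
  leading term 1: no divisor's leading term divides it; move 1 to the remainder.
  normal form = 1.
The normal form is nonzero, so p ∉ I. Since p minus its normal form lies in I, I + (p) = I + (r) where r = 1; decide whether this ideal is the whole ring.
Here r = 1 is a nonzero constant, hence a unit: 1 ∈ I + (p), the Gröbner basis of I + (p) is {1}, and the enlarged system has no common solution — adjoining p is inconsistent.

Adjoining 4*x_1**2 - 8*x_2**2 - 3 makes the ideal the whole ring: the system is inconsistent.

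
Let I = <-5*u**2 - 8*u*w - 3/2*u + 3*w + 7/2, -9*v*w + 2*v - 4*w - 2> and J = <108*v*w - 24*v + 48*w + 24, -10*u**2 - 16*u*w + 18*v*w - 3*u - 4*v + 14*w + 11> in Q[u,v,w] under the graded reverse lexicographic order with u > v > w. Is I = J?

Yes, the ideals are equal.

Two ideals are equal iff their reduced Gröbner bases coincide (the reduced basis is unique for a fixed ordering).
Buchberger on the first generating set:
f_1 = -5*u**2 - 8*u*w - 3/2*u + 3*w + 7/2, LT = u**2.
f_2 = -9*v*w + 2*v - 4*w - 2, LT = v*w.

The S-polynomials (S(f_1,f_2)) all reduce to 0 modulo the current basis, so we have a Gröbner basis.
Inter-reduce: drop elements whose leading term is divisible by another's, tail-reduce, and make monic.
Reduced Gröbner basis: {u**2 + 8/5*u*w + 3/10*u - 3/5*w - 7/10, v*w - 2/9*v + 4/9*w + 2/9}.

Buchberger on the second generating set:
h_1 = 108*v*w - 24*v + 48*w + 24, LT = v*w.
h_2 = -10*u**2 - 16*u*w + 18*v*w - 3*u - 4*v + 14*w + 11, LT = u**2.

The S-polynomials (S(h_1,h_2)) all reduce to 0 modulo the current basis, so we have a Gröbner basis.
Inter-reduce: drop elements whose leading term is divisible by another's, tail-reduce, and make monic.
Reduced Gröbner basis: {u**2 + 8/5*u*w + 3/10*u - 3/5*w - 7/10, v*w - 2/9*v + 4/9*w + 2/9}.

The two bases agree; hence the ideals are identical.
The choice of monomial ordering does not affect the verdict — as long as both bases are computed under the same ordering, their equality decides ideal equality.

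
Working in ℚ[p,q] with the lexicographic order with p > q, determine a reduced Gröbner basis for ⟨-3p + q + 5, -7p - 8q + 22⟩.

G = {p - 2, q - 1}

f_1 = -3p + q + 5, LT = p.
f_2 = -7p - 8q + 22, LT = p.

S(f_1,f_2): lcm = p. S = -31/21q + 31/21.
  leading term q: no divisor's leading term divides it; move -31/21q to the remainder.
  leading term 1: no divisor's leading term divides it; move 31/21 to the remainder.
  remainder -31/21q + 31/21 ≠ 0; add g_3 = -31/21q + 31/21 to the basis.

The other S-polynomials (S(f_1,g_3), S(f_2,g_3)) all reduce to 0 modulo the current basis, so we have a Gröbner basis.
Inter-reduce: drop elements whose leading term is divisible by another's, tail-reduce, and make monic.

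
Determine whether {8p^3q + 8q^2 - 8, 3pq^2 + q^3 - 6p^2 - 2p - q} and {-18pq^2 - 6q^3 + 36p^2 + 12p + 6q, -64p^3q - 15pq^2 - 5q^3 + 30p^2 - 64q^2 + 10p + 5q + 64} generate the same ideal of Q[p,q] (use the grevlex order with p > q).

Equality of ideals is decidable: compute both reduced Gröbner bases (unique for the ordering) and check whether they agree.
Buchberger on the first generating set:
f_1 = 8p^3q + 8q^2 - 8, LT = p^3q.
f_2 = 3pq^2 + q^3 - 6p^2 - 2p - q, LT = pq^2.

S(f_1,f_2): lcm = p^3q^2. S = -1/3p^2q^3 + 2p^4 + 2/3p^3 + 1/3p^2q + q^3 - q.
  reduce S modulo (f_1, f_2):
  remainder -1/27q^5 + 2p^4 + 2/81q^4 + 10/9p^3 - 1/27p^2q + 85/81q^3 + 2/27p^2 + 2/81pq + 52/81q^2 - 2/81p - 82/81q - 2/3 ≠ 0; add g_3 = -1/27q^5 + 2p^4 + 2/81q^4 + 10/9p^3 - 1/27p^2q + 85/81q^3 + 2/27p^2 + 2/81pq + 52/81q^2 - 2/81p - 82/81q - 2/3 to the basis.

S(f_1,g_3): lcm = p^3q^5. S = 54p^7 + 2/3p^3q^4 + 30p^6 - p^5q + 85/3p^3q^3 + q^6 + 2p^5 + 2/3p^4q + 52/3p^3q^2 - 2/3p^4 - 82/3p^3q - q^4 - 18p^3.
  reduce S modulo (f_1, f_2, g_3):
  remainder 54p^7 + 30p^6 + 2p^5 - 2/3p^4 - q^4 - 18p^3 + 2p^2q + 56/3q^3 - 109p^2 - 2/3pq - 5/3q^2 + 56/3p - 56/3q + 8/3 ≠ 0; add g_4 = 54p^7 + 30p^6 + 2p^5 - 2/3p^4 - q^4 - 18p^3 + 2p^2q + 56/3q^3 - 109p^2 - 2/3pq - 5/3q^2 + 56/3p - 56/3q + 8/3 to the basis.

S(f_2,g_3): lcm = pq^5. S = 1/3q^6 + 54p^5 - 2p^2q^3 + 2/3pq^4 + 30p^4 - p^3q + 83/3pq^3 - 1/3q^4 + 2p^3 + 2/3p^2q + 52/3pq^2 - 2/3p^2 - 82/3pq - 18p.
  reduce S modulo (f_1, f_2, g_3, g_4):
  remainder 54p^5 + 18p^4 + 54p^2q - 9pq - 9q^2 + 9 ≠ 0; add g_5 = 54p^5 + 18p^4 + 54p^2q - 9pq - 9q^2 + 9 to the basis.

The other S-polynomials (S(f_1,g_4), S(f_2,g_4), S(g_3,g_4), S(f_1,g_5), S(f_2,g_5), S(g_3,g_5), S(g_4,g_5)) all reduce to 0 modulo the current basis, so we have a Gröbner basis.
Inter-reduce: drop elements whose leading term is divisible by another's, tail-reduce, and make monic.
Reduced Gröbner basis: {p^5 + 1/3p^4 + p^2q - 1/6pq - 1/6q^2 + 1/6, q^5 - 54p^4 - 2/3q^4 - 30p^3 + p^2q - 85/3q^3 - 2p^2 - 2/3pq - 52/3q^2 + 2/3p + 82/3q + 18, p^3q + q^2 - 1, pq^2 + 1/3q^3 - 2p^2 - 2/3p - 1/3q}.

Buchberger on the second generating set:
h_1 = -18pq^2 - 6q^3 + 36p^2 + 12p + 6q, LT = pq^2.
h_2 = -64p^3q - 15pq^2 - 5q^3 + 30p^2 - 64q^2 + 10p + 5q + 64, LT = p^3q.

S(h_1,h_2): lcm = p^3q^2. S = 1/3p^2q^3 - 2p^4 - 15/64pq^3 - 5/64q^4 - 2/3p^3 + 13/96p^2q - q^3 + 5/32pq + 5/64q^2 + q.
  reduce S modulo (h_1, h_2):
  remainder 1/27q^5 - 2p^4 - 2/81q^4 - 10/9p^3 + 1/27p^2q - 85/81q^3 - 2/27p^2 - 2/81pq - 52/81q^2 + 2/81p + 82/81q + 2/3 ≠ 0; add k_3 = 1/27q^5 - 2p^4 - 2/81q^4 - 10/9p^3 + 1/27p^2q - 85/81q^3 - 2/27p^2 - 2/81pq - 52/81q^2 + 2/81p + 82/81q + 2/3 to the basis.

S(h_1,k_3): lcm = pq^5. S = 1/3q^6 + 54p^5 - 2p^2q^3 + 2/3pq^4 + 30p^4 - p^3q + 83/3pq^3 - 1/3q^4 + 2p^3 + 2/3p^2q + 52/3pq^2 - 2/3p^2 - 82/3pq - 18p.
  reduce S modulo (h_1, h_2, k_3):
  remainder 54p^5 + 18p^4 + 54p^2q - 9pq - 9q^2 + 9 ≠ 0; add k_4 = 54p^5 + 18p^4 + 54p^2q - 9pq - 9q^2 + 9 to the basis.

The other S-polynomials (S(h_2,k_3), S(h_1,k_4), S(h_2,k_4), S(k_3,k_4)) all reduce to 0 modulo the current basis, so we have a Gröbner basis.
Inter-reduce: drop elements whose leading term is divisible by another's, tail-reduce, and make monic.
Reduced Gröbner basis: {p^5 + 1/3p^4 + p^2q - 1/6pq - 1/6q^2 + 1/6, q^5 - 54p^4 - 2/3q^4 - 30p^3 + p^2q - 85/3q^3 - 2p^2 - 2/3pq - 52/3q^2 + 2/3p + 82/3q + 18, p^3q + q^2 - 1, pq^2 + 1/3q^3 - 2p^2 - 2/3p - 1/3q}.

Same reduced basis, so the two generating sets span the same ideal.

Yes, the ideals are equal.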